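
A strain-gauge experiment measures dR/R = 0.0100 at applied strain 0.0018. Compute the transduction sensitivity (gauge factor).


GF = (dR/R) / epsilon
= 0.0100 / 0.0018
= 5.5556

5.5556


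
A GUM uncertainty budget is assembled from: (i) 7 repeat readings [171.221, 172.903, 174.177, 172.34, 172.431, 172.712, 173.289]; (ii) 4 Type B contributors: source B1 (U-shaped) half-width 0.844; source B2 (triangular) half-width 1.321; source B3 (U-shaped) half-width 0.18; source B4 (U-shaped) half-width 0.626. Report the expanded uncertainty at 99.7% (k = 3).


mean = (171.221 + 172.903 + 174.177 + 172.34 + 172.431 + 172.712 + 173.289) / 7 = 172.7247143
s = sqrt(sum((x - mean)^2)/(n-1)) = 0.90874725
u_A = s / sqrt(n) = 0.90874725 / sqrt(7) = 0.34347418
u_B1 = 0.844 / sqrt(2) = 0.59679812
u_B2 = 1.321 / sqrt(6) = 0.53929599
u_B3 = 0.18 / sqrt(2) = 0.12727922
u_B4 = 0.626 / sqrt(2) = 0.44264885
uc = sqrt(0.34347418^2 + 0.59679812^2 + 0.53929599^2 + 0.12727922^2 + 0.44264885^2) = 0.98849415
U = k * uc = 3 * 0.98849415
U = 2.9655

2.9655


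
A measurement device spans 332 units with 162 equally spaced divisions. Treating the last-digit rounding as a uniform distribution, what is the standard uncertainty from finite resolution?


resolution = range / divisions
resolution = 332 / 162 = 2.0493827
u_res = resolution / (2*sqrt(3))
u_res = 2.0493827 / 3.4641016
u_res = 0.5916

0.5916


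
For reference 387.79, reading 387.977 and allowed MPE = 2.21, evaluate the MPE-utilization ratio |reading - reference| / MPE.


e = indication - reference = 387.977 - 387.79 = 0.1870
|e| = 0.1870
ratio = |e| / MPE = 0.1870 / 2.21
ratio = 0.0846

0.0846


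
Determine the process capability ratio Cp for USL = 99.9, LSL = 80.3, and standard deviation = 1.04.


Cp = (USL - LSL) / (6 * sigma)
= (99.9 - 80.3) / (6 * 1.04)
= 19.6000 / 6.2400
= 3.1410

3.1410


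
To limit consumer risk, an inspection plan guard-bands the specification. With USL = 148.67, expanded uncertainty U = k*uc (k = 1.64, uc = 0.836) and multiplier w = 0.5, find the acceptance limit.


U = k * uc = 1.64 * 0.836 = 1.37104
guard band g = w * U = 0.5 * 1.37104 = 0.68552
AL = USL - g = 148.67 - 0.68552
AL = 147.9845

147.9845


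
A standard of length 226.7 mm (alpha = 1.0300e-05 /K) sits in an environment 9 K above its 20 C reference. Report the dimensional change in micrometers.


dL = L * alpha * dT
= 226.7 * 1.0300e-05 * 9
= 0.0210151 mm
dL_um = 0.0210151 * 1000 = 21.0151 um

21.0151


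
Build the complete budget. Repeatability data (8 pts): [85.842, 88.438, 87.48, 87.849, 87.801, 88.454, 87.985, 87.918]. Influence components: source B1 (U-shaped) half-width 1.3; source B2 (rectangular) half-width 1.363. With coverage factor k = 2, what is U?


mean = (85.842 + 88.438 + 87.48 + 87.849 + 87.801 + 88.454 + 87.985 + 87.918) / 8 = 87.720875
s = sqrt(sum((x - mean)^2)/(n-1)) = 0.82560704
u_A = s / sqrt(n) = 0.82560704 / sqrt(8) = 0.29189617
u_B1 = 1.3 / sqrt(2) = 0.91923882
u_B2 = 1.363 / sqrt(3) = 0.78692842
uc = sqrt(0.29189617^2 + 0.91923882^2 + 0.78692842^2) = 1.244773
U = k * uc = 2 * 1.244773
U = 2.4895

2.4895


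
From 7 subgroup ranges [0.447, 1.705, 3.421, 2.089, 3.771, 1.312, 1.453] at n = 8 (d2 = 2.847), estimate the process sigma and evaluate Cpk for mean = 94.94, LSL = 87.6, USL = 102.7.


R_bar = (0.447 + 1.705 + 3.421 + 2.089 + 3.771 + 1.312 + 1.453) / 7 = 2.0282857
sigma = R_bar / d2 = 2.0282857 / 2.847 = 0.71242912
Cp = (USL - LSL)/(6*sigma) = (102.7 - 87.6)/(6*0.71242912) = 3.5325
Cpu = (102.7 - 94.94)/(3*0.71242912) = 3.6308
Cpl = (94.94 - 87.6)/(3*0.71242912) = 3.4343
Cpk = min(Cpu, Cpl) = 3.4343

3.4343


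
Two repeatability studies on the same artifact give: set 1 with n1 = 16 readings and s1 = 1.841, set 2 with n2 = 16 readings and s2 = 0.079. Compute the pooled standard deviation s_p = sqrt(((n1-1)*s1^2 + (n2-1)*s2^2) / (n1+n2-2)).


s_p = sqrt(((n1-1)*s1^2 + (n2-1)*s2^2) / (n1+n2-2))
numerator = (16-1)*1.841^2 + (16-1)*0.079^2 = 50.839215 + 0.093615 = 50.93283
denominator = 16 + 16 - 2 = 30
s_p^2 = 50.93283 / 30 = 1.697761
s_p = sqrt(1.697761) = 1.3030

1.3030


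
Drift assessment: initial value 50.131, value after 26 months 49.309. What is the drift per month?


rate = (v2 - v1) / months
= (49.309 - 50.131) / 26
= -0.8220 / 26
= -0.0316

-0.0316


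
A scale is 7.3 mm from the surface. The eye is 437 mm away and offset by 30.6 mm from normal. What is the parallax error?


error = h * offset / d
= 7.3 * 30.6 / 437
= 0.5112

0.5112


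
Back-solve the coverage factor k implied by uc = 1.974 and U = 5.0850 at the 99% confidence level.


k = U / uc
k = 5.0850 / 1.974
k = 2.576

2.576


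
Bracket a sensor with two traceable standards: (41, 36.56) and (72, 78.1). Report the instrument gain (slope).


slope = (y2 - y1) / (x2 - x1)
= (78.1 - 36.56) / (72 - 41)
= 41.5400 / 31
= 1.3400

1.3400


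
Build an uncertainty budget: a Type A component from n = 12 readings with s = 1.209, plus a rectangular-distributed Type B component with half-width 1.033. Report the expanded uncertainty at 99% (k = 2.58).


u_A = s / sqrt(n) = 1.209 / sqrt(12) = 0.34900824
u_B = half_width / sqrt(3) = 1.033 / sqrt(3) = 0.59640283
uc = sqrt(u_A^2 + u_B^2) = sqrt(0.34900824^2 + 0.59640283^2) = 0.69101598
U = k * uc = 2.58 * 0.69101598
U = 1.7828

1.7828


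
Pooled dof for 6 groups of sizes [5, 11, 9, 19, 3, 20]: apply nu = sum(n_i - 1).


nu = sum_i (n_i - 1)
nu = ((5 - 1) + (11 - 1) + (9 - 1) + (19 - 1) + (3 - 1) + (20 - 1))
nu = 4 + 10 + 8 + 18 + 2 + 19
nu = 61

61


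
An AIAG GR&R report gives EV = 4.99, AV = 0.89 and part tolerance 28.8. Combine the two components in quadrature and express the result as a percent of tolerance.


GRR = sqrt(EV^2 + AV^2) = sqrt(4.99^2 + 0.89^2) = 5.0687474
%GRR = GRR / tol * 100 = 5.0687474 / 28.8 * 100
%GRR = 17.5998

17.5998


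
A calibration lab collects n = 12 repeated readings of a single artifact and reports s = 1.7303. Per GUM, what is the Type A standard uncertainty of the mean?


u_A = s / sqrt(n)
u_A = 1.7303 / sqrt(12)
u_A = 1.7303 / 3.4641016
u_A = 0.4995

0.4995


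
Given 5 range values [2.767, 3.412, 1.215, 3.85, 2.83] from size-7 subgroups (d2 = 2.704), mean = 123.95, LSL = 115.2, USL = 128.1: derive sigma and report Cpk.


R_bar = (2.767 + 3.412 + 1.215 + 3.85 + 2.83) / 5 = 2.8148
sigma = R_bar / d2 = 2.8148 / 2.704 = 1.0409763
Cp = (USL - LSL)/(6*sigma) = (128.1 - 115.2)/(6*1.0409763) = 2.0654
Cpu = (128.1 - 123.95)/(3*1.0409763) = 1.3289
Cpl = (123.95 - 115.2)/(3*1.0409763) = 2.8019
Cpk = min(Cpu, Cpl) = 1.3289

1.3289


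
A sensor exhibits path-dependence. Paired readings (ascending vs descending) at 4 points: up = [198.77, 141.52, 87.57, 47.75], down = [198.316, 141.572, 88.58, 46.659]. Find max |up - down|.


|198.77 - 198.316| = 0.4540
|141.52 - 141.572| = 0.0520
|87.57 - 88.58| = 1.0100
|47.75 - 46.659| = 1.0910
hysteresis = max(diffs) = 1.0910

1.0910


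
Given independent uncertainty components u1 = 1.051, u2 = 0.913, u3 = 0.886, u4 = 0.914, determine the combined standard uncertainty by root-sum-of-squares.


uc = sqrt(1.051^2 + 0.913^2 + 0.886^2 + 0.914^2)
uc = sqrt(3.558562)
uc = 1.8864

1.8864


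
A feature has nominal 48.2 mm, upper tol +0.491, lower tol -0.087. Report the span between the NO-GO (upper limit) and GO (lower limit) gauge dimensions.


GO = nominal - lower_tol (smallest hole = maximum material condition)
GO = 48.2 - 0.087 = 48.113
NO-GO = nominal + upper_tol (largest hole = least material condition)
NO-GO = 48.2 + 0.491 = 48.691
spread = NO-GO - GO = 48.691 - 48.113 = 0.5780

0.5780


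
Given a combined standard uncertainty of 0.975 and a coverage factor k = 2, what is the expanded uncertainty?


U = k * uc
U = 2 * 0.975
U = 1.9500

1.9500


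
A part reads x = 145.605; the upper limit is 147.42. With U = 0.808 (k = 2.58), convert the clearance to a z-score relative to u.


u = U / k = 0.808 / 2.58 = 0.31317829
margin = |USL - x| = |147.42 - 145.605| = 1.815
z = margin / u = 1.815 / 0.31317829
z = 5.7954

5.7954


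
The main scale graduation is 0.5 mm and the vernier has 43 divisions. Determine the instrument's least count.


LC = MSD / n_div
= 0.5 / 43
= 0.0116

0.0116


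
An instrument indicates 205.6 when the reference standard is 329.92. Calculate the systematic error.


Systematic error = measured - true
= 205.6 - 329.92
= -124.3200

-124.3200


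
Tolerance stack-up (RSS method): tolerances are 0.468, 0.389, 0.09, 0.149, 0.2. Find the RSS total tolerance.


RSS = sqrt(0.468^2 + 0.389^2 + 0.09^2 + 0.149^2 + 0.2^2)
= sqrt(0.440646)
= 0.6638

0.6638


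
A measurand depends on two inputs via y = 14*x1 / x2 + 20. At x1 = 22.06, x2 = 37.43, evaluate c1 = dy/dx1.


y = 14*x1 / x2 + 20
dy/dx1 = 14/x2
Evaluate at x2 = 37.43: c1 = 14 / 37.43
c1 = 0.3740

0.3740


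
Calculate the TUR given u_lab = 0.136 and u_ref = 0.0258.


TUR = u_lab / u_ref
= 0.136 / 0.0258
= 5.2713

5.2713


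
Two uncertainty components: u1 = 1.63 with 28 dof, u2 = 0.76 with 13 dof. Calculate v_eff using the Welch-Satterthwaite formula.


uc = sqrt(u1^2 + u2^2) = sqrt(1.63^2 + 0.76^2) = 1.7984716
v_eff = uc^4 / (u1^4/v1 + u2^4/v2)
= 1.7984716^4 / (1.63^4/28 + 0.76^4/13)
= 10.461991 / 0.27777456
v_eff = 37.6636

37.6636


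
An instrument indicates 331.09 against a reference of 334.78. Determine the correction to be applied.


Correction = standard - reading
= 334.78 - 331.09
= 3.6900

3.6900


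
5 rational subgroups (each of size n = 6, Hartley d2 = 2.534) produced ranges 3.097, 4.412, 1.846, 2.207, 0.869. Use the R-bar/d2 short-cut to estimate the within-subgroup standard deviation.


R_bar = (3.097 + 4.412 + 1.846 + 2.207 + 0.869) / 5
R_bar = 12.431 / 5 = 2.4862
sigma_hat = R_bar / d2 = 2.4862 / 2.534 = 0.9811

0.9811


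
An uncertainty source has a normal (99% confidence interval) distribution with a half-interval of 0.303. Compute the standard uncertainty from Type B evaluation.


u_B = half_width / 2.576
u_B = 0.303 / 2.576
u_B = 0.1176

0.1176


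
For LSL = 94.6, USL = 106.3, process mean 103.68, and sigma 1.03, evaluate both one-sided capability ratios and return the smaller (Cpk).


Cpu = (USL - mean) / (3*sigma) = (106.3 - 103.68) / (3*1.03) = 0.8479
Cpl = (mean - LSL) / (3*sigma) = (103.68 - 94.6) / (3*1.03) = 2.9385
Cpk = min(Cpu, Cpl) = 0.8479

0.8479


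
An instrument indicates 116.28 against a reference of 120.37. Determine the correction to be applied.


Correction = standard - reading
= 120.37 - 116.28
= 4.0900

4.0900


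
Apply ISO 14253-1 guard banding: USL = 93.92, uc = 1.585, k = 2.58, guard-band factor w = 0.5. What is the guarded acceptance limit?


U = k * uc = 2.58 * 1.585 = 4.0893
guard band g = w * U = 0.5 * 4.0893 = 2.04465
AL = USL - g = 93.92 - 2.04465
AL = 91.8753

91.8753


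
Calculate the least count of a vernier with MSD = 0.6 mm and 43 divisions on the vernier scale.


LC = MSD / n_div
= 0.6 / 43
= 0.0140

0.0140


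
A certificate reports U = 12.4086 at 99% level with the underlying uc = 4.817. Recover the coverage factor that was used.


k = U / uc
k = 12.4086 / 4.817
k = 2.576

2.576


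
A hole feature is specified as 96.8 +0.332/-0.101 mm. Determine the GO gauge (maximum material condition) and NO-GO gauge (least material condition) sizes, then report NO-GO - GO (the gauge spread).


GO = nominal - lower_tol (smallest hole = maximum material condition)
GO = 96.8 - 0.101 = 96.699
NO-GO = nominal + upper_tol (largest hole = least material condition)
NO-GO = 96.8 + 0.332 = 97.132
spread = NO-GO - GO = 97.132 - 96.699 = 0.4330

0.4330


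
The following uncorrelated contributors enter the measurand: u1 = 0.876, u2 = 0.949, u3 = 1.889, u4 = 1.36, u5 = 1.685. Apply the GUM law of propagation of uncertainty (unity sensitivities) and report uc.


uc = sqrt(0.876^2 + 0.949^2 + 1.889^2 + 1.36^2 + 1.685^2)
uc = sqrt(9.925123)
uc = 3.1504

3.1504


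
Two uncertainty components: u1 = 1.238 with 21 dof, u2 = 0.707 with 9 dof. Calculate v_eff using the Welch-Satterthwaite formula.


uc = sqrt(u1^2 + u2^2) = sqrt(1.238^2 + 0.707^2) = 1.4256553
v_eff = uc^4 / (u1^4/v1 + u2^4/v2)
= 1.4256553^4 / (1.238^4/21 + 0.707^4/9)
= 4.1310279 / 0.13961803
v_eff = 29.5881

29.5881


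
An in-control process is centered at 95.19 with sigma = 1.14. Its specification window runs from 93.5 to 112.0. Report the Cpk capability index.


Cpu = (USL - mean) / (3*sigma) = (112.0 - 95.19) / (3*1.14) = 4.9152
Cpl = (mean - LSL) / (3*sigma) = (95.19 - 93.5) / (3*1.14) = 0.4942
Cpk = min(Cpu, Cpl) = 0.4942

0.4942


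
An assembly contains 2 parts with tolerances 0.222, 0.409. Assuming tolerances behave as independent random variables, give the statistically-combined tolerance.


RSS = sqrt(0.222^2 + 0.409^2)
= sqrt(0.216565)
= 0.4654

0.4654


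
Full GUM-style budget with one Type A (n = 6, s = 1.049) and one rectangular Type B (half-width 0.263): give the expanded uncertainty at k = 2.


u_A = s / sqrt(n) = 1.049 / sqrt(6) = 0.42825246
u_B = half_width / sqrt(3) = 0.263 / sqrt(3) = 0.15184312
uc = sqrt(u_A^2 + u_B^2) = sqrt(0.42825246^2 + 0.15184312^2) = 0.45437485
U = k * uc = 2 * 0.45437485
U = 0.9087

0.9087


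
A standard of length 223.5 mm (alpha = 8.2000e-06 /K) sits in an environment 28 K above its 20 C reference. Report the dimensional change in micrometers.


dL = L * alpha * dT
= 223.5 * 8.2000e-06 * 28
= 0.0513156 mm
dL_um = 0.0513156 * 1000 = 51.3156 um

51.3156


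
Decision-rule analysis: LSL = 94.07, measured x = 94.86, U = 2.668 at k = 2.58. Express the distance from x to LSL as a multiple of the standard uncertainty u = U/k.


u = U / k = 2.668 / 2.58 = 1.0341085
margin = |LSL - x| = |94.07 - 94.86| = 0.79
z = margin / u = 0.79 / 1.0341085
z = 0.7639

0.7639


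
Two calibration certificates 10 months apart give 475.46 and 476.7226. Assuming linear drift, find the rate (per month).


rate = (v2 - v1) / months
= (476.7226 - 475.46) / 10
= 1.2626 / 10
= 0.1263

0.1263


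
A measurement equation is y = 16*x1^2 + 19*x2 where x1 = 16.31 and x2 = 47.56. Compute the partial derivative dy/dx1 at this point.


y = 16*x1^2 + 19*x2
dy/dx1 = 2*16*x1
Evaluate at x1 = 16.31: c1 = 32 * 16.31
c1 = 521.9200

521.9200


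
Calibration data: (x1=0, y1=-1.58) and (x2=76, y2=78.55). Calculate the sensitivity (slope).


slope = (y2 - y1) / (x2 - x1)
= (78.55 - -1.58) / (76 - 0)
= 80.1300 / 76
= 1.0543

1.0543


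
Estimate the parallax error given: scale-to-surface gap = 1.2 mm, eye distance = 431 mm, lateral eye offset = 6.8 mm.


error = h * offset / d
= 1.2 * 6.8 / 431
= 0.0189

0.0189


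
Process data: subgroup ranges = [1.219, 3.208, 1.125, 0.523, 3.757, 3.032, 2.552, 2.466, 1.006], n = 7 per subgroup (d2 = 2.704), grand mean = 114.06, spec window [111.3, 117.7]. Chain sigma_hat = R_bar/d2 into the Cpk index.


R_bar = (1.219 + 3.208 + 1.125 + 0.523 + 3.757 + 3.032 + 2.552 + 2.466 + 1.006) / 9 = 2.0986667
sigma = R_bar / d2 = 2.0986667 / 2.704 = 0.77613413
Cp = (USL - LSL)/(6*sigma) = (117.7 - 111.3)/(6*0.77613413) = 1.3743
Cpu = (117.7 - 114.06)/(3*0.77613413) = 1.5633
Cpl = (114.06 - 111.3)/(3*0.77613413) = 1.1854
Cpk = min(Cpu, Cpl) = 1.1854

1.1854


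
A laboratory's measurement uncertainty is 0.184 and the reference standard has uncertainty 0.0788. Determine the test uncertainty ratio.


TUR = u_lab / u_ref
= 0.184 / 0.0788
= 2.3350

2.3350


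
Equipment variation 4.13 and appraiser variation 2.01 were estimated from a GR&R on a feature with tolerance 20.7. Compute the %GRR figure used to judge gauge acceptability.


GRR = sqrt(EV^2 + AV^2) = sqrt(4.13^2 + 2.01^2) = 4.5931471
%GRR = GRR / tol * 100 = 4.5931471 / 20.7 * 100
%GRR = 22.1891

22.1891


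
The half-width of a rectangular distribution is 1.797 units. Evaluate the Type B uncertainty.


u_B = half_width / sqrt(3)
u_B = 1.797 / 1.7320508
u_B = 1.0375

1.0375


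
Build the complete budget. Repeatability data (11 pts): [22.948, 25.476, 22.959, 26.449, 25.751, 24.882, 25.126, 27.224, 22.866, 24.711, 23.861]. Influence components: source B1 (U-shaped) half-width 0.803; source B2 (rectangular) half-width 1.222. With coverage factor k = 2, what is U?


mean = (22.948 + 25.476 + 22.959 + 26.449 + 25.751 + 24.882 + 25.126 + 27.224 + 22.866 + 24.711 + 23.861) / 11 = 24.75027273
s = sqrt(sum((x - mean)^2)/(n-1)) = 1.4659924
u_A = s / sqrt(n) = 1.4659924 / sqrt(11) = 0.44201334
u_B1 = 0.803 / sqrt(2) = 0.56780675
u_B2 = 1.222 / sqrt(3) = 0.70552203
uc = sqrt(0.44201334^2 + 0.56780675^2 + 0.70552203^2) = 1.0077409
U = k * uc = 2 * 1.0077409
U = 2.0155

2.0155


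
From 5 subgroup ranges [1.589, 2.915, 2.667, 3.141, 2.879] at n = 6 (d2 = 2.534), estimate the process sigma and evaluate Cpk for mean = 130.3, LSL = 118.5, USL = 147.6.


R_bar = (1.589 + 2.915 + 2.667 + 3.141 + 2.879) / 5 = 2.6382
sigma = R_bar / d2 = 2.6382 / 2.534 = 1.0411208
Cp = (USL - LSL)/(6*sigma) = (147.6 - 118.5)/(6*1.0411208) = 4.6584
Cpu = (147.6 - 130.3)/(3*1.0411208) = 5.5389
Cpl = (130.3 - 118.5)/(3*1.0411208) = 3.7780
Cpk = min(Cpu, Cpl) = 3.7780

3.7780


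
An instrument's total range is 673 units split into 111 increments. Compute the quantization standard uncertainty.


resolution = range / divisions
resolution = 673 / 111 = 6.0630631
u_res = resolution / (2*sqrt(3))
u_res = 6.0630631 / 3.4641016
u_res = 1.7503

1.7503


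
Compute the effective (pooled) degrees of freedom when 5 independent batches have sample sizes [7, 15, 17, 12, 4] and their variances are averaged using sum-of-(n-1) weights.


nu = sum_i (n_i - 1)
nu = ((7 - 1) + (15 - 1) + (17 - 1) + (12 - 1) + (4 - 1))
nu = 6 + 14 + 16 + 11 + 3
nu = 50

50


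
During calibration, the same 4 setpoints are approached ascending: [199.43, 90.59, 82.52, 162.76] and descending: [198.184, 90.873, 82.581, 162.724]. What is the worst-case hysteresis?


|199.43 - 198.184| = 1.2460
|90.59 - 90.873| = 0.2830
|82.52 - 82.581| = 0.0610
|162.76 - 162.724| = 0.0360
hysteresis = max(diffs) = 1.2460

1.2460


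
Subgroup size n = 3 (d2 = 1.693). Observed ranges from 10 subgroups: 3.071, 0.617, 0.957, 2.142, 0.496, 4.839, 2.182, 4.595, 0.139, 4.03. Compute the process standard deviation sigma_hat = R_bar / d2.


R_bar = (3.071 + 0.617 + 0.957 + 2.142 + 0.496 + 4.839 + 2.182 + 4.595 + 0.139 + 4.03) / 10
R_bar = 23.068 / 10 = 2.3068
sigma_hat = R_bar / d2 = 2.3068 / 1.693 = 1.3626

1.3626


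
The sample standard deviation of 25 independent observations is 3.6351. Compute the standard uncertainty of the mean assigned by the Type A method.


u_A = s / sqrt(n)
u_A = 3.6351 / sqrt(25)
u_A = 3.6351 / 5
u_A = 0.7270

0.7270


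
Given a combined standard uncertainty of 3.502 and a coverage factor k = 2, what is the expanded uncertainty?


U = k * uc
U = 2 * 3.502
U = 7.0040

7.0040


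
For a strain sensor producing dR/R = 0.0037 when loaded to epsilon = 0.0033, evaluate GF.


GF = (dR/R) / epsilon
= 0.0037 / 0.0033
= 1.1212

1.1212


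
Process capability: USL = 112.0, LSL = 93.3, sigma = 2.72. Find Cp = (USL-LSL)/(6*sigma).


Cp = (USL - LSL) / (6 * sigma)
= (112.0 - 93.3) / (6 * 2.72)
= 18.7000 / 16.3200
= 1.1458

1.1458


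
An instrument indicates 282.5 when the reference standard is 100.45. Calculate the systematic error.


Systematic error = measured - true
= 282.5 - 100.45
= 182.0500

182.0500


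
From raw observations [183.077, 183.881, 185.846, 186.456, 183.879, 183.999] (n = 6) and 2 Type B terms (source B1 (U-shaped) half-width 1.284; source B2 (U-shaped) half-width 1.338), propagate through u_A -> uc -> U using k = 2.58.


mean = (183.077 + 183.881 + 185.846 + 186.456 + 183.879 + 183.999) / 6 = 184.523
s = sqrt(sum((x - mean)^2)/(n-1)) = 1.3175136
u_A = s / sqrt(n) = 1.3175136 / sqrt(6) = 0.53787267
u_B1 = 1.284 / sqrt(2) = 0.90792511
u_B2 = 1.338 / sqrt(2) = 0.94610887
uc = sqrt(0.53787267^2 + 0.90792511^2 + 0.94610887^2) = 1.4173063
U = k * uc = 2.58 * 1.4173063
U = 3.6567

3.6567


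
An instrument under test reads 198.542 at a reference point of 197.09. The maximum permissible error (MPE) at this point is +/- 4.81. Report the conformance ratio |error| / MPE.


e = indication - reference = 198.542 - 197.09 = 1.4520
|e| = 1.4520
ratio = |e| / MPE = 1.4520 / 4.81
ratio = 0.3019

0.3019


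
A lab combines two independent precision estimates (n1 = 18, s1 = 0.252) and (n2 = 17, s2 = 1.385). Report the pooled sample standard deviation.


s_p = sqrt(((n1-1)*s1^2 + (n2-1)*s2^2) / (n1+n2-2))
numerator = (18-1)*0.252^2 + (17-1)*1.385^2 = 1.079568 + 30.6916 = 31.771168
denominator = 18 + 17 - 2 = 33
s_p^2 = 31.771168 / 33 = 0.96276267
s_p = sqrt(0.96276267) = 0.9812

0.9812


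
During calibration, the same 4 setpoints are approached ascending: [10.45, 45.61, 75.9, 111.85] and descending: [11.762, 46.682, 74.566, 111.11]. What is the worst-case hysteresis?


|10.45 - 11.762| = 1.3120
|45.61 - 46.682| = 1.0720
|75.9 - 74.566| = 1.3340
|111.85 - 111.11| = 0.7400
hysteresis = max(diffs) = 1.3340

1.3340


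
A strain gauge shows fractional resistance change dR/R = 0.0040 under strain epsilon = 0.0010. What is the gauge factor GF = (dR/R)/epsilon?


GF = (dR/R) / epsilon
= 0.0040 / 0.0010
= 4.0000

4.0000


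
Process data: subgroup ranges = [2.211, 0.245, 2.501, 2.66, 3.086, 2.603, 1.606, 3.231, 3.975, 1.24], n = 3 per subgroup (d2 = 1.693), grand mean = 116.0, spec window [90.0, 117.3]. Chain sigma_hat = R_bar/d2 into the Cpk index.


R_bar = (2.211 + 0.245 + 2.501 + 2.66 + 3.086 + 2.603 + 1.606 + 3.231 + 3.975 + 1.24) / 10 = 2.3358
sigma = R_bar / d2 = 2.3358 / 1.693 = 1.379681
Cp = (USL - LSL)/(6*sigma) = (117.3 - 90.0)/(6*1.379681) = 3.2979
Cpu = (117.3 - 116.0)/(3*1.379681) = 0.3141
Cpl = (116.0 - 90.0)/(3*1.379681) = 6.2816
Cpk = min(Cpu, Cpl) = 0.3141

0.3141


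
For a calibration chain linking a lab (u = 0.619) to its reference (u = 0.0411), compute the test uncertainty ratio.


TUR = u_lab / u_ref
= 0.619 / 0.0411
= 15.0608

15.0608


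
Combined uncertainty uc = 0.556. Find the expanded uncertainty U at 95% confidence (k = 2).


U = k * uc
U = 2 * 0.556
U = 1.1120

1.1120


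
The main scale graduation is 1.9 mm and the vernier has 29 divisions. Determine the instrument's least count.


LC = MSD / n_div
= 1.9 / 29
= 0.0655

0.0655


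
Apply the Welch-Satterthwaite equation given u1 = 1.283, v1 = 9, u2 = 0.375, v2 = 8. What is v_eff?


uc = sqrt(u1^2 + u2^2) = sqrt(1.283^2 + 0.375^2) = 1.3366802
v_eff = uc^4 / (u1^4/v1 + u2^4/v2)
= 1.3366802^4 / (1.283^4/9 + 0.375^4/8)
= 3.1923468 / 0.30353959
v_eff = 10.5171

10.5171


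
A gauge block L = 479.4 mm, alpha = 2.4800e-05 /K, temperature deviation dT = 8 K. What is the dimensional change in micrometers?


dL = L * alpha * dT
= 479.4 * 2.4800e-05 * 8
= 0.0951130 mm
dL_um = 0.0951130 * 1000 = 95.1130 um

95.1130


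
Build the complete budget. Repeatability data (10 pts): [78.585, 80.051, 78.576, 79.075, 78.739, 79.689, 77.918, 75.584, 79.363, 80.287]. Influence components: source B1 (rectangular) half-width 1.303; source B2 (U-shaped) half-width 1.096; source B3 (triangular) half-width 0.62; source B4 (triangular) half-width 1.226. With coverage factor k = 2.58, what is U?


mean = (78.585 + 80.051 + 78.576 + 79.075 + 78.739 + 79.689 + 77.918 + 75.584 + 79.363 + 80.287) / 10 = 78.7867
s = sqrt(sum((x - mean)^2)/(n-1)) = 1.3407302
u_A = s / sqrt(n) = 1.3407302 / sqrt(10) = 0.42397612
u_B1 = 1.303 / sqrt(3) = 0.7522874
u_B2 = 1.096 / sqrt(2) = 0.77498903
u_B3 = 0.62 / sqrt(6) = 0.25311394
u_B4 = 1.226 / sqrt(6) = 0.5005124
uc = sqrt(0.42397612^2 + 0.7522874^2 + 0.77498903^2 + 0.25311394^2 + 0.5005124^2) = 1.2887511
U = k * uc = 2.58 * 1.2887511
U = 3.3250

3.3250


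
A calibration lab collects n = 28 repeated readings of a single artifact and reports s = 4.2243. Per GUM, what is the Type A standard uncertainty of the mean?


u_A = s / sqrt(n)
u_A = 4.2243 / sqrt(28)
u_A = 4.2243 / 5.2915026
u_A = 0.7983

0.7983


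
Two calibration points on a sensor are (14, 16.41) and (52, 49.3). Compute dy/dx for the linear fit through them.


slope = (y2 - y1) / (x2 - x1)
= (49.3 - 16.41) / (52 - 14)
= 32.8900 / 38
= 0.8655

0.8655


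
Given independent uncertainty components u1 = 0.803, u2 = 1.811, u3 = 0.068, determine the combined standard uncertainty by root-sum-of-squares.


uc = sqrt(0.803^2 + 1.811^2 + 0.068^2)
uc = sqrt(3.929154)
uc = 1.9822

1.9822


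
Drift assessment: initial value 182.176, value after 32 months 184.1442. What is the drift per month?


rate = (v2 - v1) / months
= (184.1442 - 182.176) / 32
= 1.9682 / 32
= 0.0615

0.0615


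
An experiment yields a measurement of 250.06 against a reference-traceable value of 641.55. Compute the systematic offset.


Systematic error = measured - true
= 250.06 - 641.55
= -391.4900

-391.4900


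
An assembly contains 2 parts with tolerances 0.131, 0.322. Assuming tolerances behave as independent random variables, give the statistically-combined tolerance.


RSS = sqrt(0.131^2 + 0.322^2)
= sqrt(0.120845)
= 0.3476

0.3476


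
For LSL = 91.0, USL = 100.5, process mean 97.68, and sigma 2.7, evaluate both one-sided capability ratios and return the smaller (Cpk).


Cpu = (USL - mean) / (3*sigma) = (100.5 - 97.68) / (3*2.7) = 0.3481
Cpl = (mean - LSL) / (3*sigma) = (97.68 - 91.0) / (3*2.7) = 0.8247
Cpk = min(Cpu, Cpl) = 0.3481

0.3481


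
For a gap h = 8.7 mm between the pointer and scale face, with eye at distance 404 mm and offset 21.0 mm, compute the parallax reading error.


error = h * offset / d
= 8.7 * 21.0 / 404
= 0.4522

0.4522


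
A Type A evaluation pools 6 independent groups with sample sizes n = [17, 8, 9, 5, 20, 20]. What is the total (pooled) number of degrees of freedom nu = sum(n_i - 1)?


nu = sum_i (n_i - 1)
nu = ((17 - 1) + (8 - 1) + (9 - 1) + (5 - 1) + (20 - 1) + (20 - 1))
nu = 16 + 7 + 8 + 4 + 19 + 19
nu = 73

73


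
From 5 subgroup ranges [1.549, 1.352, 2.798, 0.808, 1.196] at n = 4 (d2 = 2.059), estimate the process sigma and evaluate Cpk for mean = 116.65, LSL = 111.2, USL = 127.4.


R_bar = (1.549 + 1.352 + 2.798 + 0.808 + 1.196) / 5 = 1.5406
sigma = R_bar / d2 = 1.5406 / 2.059 = 0.74822729
Cp = (USL - LSL)/(6*sigma) = (127.4 - 111.2)/(6*0.74822729) = 3.6085
Cpu = (127.4 - 116.65)/(3*0.74822729) = 4.7891
Cpl = (116.65 - 111.2)/(3*0.74822729) = 2.4280
Cpk = min(Cpu, Cpl) = 2.4280

2.4280


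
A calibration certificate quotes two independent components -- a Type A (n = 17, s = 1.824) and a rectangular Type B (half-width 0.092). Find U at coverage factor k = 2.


u_A = s / sqrt(n) = 1.824 / sqrt(17) = 0.44238498
u_B = half_width / sqrt(3) = 0.092 / sqrt(3) = 0.053116225
uc = sqrt(u_A^2 + u_B^2) = sqrt(0.44238498^2 + 0.053116225^2) = 0.44556235
U = k * uc = 2 * 0.44556235
U = 0.8911

0.8911


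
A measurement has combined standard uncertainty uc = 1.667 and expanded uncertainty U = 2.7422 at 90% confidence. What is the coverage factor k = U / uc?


k = U / uc
k = 2.7422 / 1.667
k = 1.645

1.645


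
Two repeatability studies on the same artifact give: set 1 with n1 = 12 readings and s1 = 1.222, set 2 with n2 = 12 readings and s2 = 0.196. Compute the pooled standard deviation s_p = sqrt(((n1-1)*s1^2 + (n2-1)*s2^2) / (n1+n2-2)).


s_p = sqrt(((n1-1)*s1^2 + (n2-1)*s2^2) / (n1+n2-2))
numerator = (12-1)*1.222^2 + (12-1)*0.196^2 = 16.426124 + 0.422576 = 16.8487
denominator = 12 + 12 - 2 = 22
s_p^2 = 16.8487 / 22 = 0.76585
s_p = sqrt(0.76585) = 0.8751

0.8751


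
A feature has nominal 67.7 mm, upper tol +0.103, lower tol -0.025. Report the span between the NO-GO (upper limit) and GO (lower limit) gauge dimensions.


GO = nominal - lower_tol (smallest hole = maximum material condition)
GO = 67.7 - 0.025 = 67.675
NO-GO = nominal + upper_tol (largest hole = least material condition)
NO-GO = 67.7 + 0.103 = 67.803
spread = NO-GO - GO = 67.803 - 67.675 = 0.1280

0.1280


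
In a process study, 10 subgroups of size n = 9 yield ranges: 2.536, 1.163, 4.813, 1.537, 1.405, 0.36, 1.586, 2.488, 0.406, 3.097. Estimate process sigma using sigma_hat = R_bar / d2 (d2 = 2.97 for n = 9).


R_bar = (2.536 + 1.163 + 4.813 + 1.537 + 1.405 + 0.36 + 1.586 + 2.488 + 0.406 + 3.097) / 10
R_bar = 19.391 / 10 = 1.9391
sigma_hat = R_bar / d2 = 1.9391 / 2.97 = 0.6529

0.6529


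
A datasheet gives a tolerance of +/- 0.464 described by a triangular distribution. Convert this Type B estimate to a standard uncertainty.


u_B = half_width / sqrt(6)
u_B = 0.464 / 2.4494897
u_B = 0.1894

0.1894


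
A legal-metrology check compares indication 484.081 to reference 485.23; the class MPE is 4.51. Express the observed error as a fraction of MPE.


e = indication - reference = 484.081 - 485.23 = -1.1490
|e| = 1.1490
ratio = |e| / MPE = 1.1490 / 4.51
ratio = 0.2548

0.2548


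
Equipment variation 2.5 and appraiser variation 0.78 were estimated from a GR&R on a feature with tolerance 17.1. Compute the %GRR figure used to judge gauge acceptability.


GRR = sqrt(EV^2 + AV^2) = sqrt(2.5^2 + 0.78^2) = 2.6188547
%GRR = GRR / tol * 100 = 2.6188547 / 17.1 * 100
%GRR = 15.3149

15.3149


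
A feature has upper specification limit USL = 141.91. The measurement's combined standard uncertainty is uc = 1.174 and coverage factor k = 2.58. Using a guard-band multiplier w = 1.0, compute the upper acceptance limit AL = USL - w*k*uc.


U = k * uc = 2.58 * 1.174 = 3.02892
guard band g = w * U = 1.0 * 3.02892 = 3.02892
AL = USL - g = 141.91 - 3.02892
AL = 138.8811

138.8811


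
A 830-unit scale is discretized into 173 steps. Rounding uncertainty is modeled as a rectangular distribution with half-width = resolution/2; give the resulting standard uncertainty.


resolution = range / divisions
resolution = 830 / 173 = 4.7976879
u_res = resolution / (2*sqrt(3))
u_res = 4.7976879 / 3.4641016
u_res = 1.3850

1.3850


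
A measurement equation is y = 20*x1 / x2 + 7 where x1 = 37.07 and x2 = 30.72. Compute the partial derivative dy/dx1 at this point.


y = 20*x1 / x2 + 7
dy/dx1 = 20/x2
Evaluate at x2 = 30.72: c1 = 20 / 30.72
c1 = 0.6510

0.6510


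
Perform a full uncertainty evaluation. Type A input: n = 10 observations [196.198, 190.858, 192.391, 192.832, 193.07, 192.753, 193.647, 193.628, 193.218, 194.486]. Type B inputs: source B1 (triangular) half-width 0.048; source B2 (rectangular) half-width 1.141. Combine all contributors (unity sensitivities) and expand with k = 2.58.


mean = (196.198 + 190.858 + 192.391 + 192.832 + 193.07 + 192.753 + 193.647 + 193.628 + 193.218 + 194.486) / 10 = 193.3081
s = sqrt(sum((x - mean)^2)/(n-1)) = 1.3904371
u_A = s / sqrt(n) = 1.3904371 / sqrt(10) = 0.43969482
u_B1 = 0.048 / sqrt(6) = 0.019595918
u_B2 = 1.141 / sqrt(3) = 0.65875666
uc = sqrt(0.43969482^2 + 0.019595918^2 + 0.65875666^2) = 0.79225998
U = k * uc = 2.58 * 0.79225998
U = 2.0440

2.0440


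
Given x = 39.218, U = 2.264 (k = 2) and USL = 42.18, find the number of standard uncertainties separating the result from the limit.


u = U / k = 2.264 / 2 = 1.132
margin = |USL - x| = |42.18 - 39.218| = 2.962
z = margin / u = 2.962 / 1.132
z = 2.6166

2.6166


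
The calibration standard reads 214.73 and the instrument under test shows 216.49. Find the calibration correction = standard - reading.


Correction = standard - reading
= 214.73 - 216.49
= -1.7600

-1.7600


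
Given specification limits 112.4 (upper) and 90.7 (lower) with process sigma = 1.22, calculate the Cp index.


Cp = (USL - LSL) / (6 * sigma)
= (112.4 - 90.7) / (6 * 1.22)
= 21.7000 / 7.3200
= 2.9645

2.9645


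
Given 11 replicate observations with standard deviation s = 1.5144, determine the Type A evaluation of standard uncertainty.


u_A = s / sqrt(n)
u_A = 1.5144 / sqrt(11)
u_A = 1.5144 / 3.3166248
u_A = 0.4566

0.4566


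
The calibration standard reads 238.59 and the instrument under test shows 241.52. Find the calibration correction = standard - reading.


Correction = standard - reading
= 238.59 - 241.52
= -2.9300

-2.9300


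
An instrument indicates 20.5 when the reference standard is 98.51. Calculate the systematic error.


Systematic error = measured - true
= 20.5 - 98.51
= -78.0100

-78.0100


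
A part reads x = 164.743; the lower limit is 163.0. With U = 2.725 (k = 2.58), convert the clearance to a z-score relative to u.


u = U / k = 2.725 / 2.58 = 1.0562016
margin = |LSL - x| = |163.0 - 164.743| = 1.743
z = margin / u = 1.743 / 1.0562016
z = 1.6503

1.6503


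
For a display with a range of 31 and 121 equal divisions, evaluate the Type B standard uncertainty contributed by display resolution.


resolution = range / divisions
resolution = 31 / 121 = 0.25619835
u_res = resolution / (2*sqrt(3))
u_res = 0.25619835 / 3.4641016
u_res = 0.0740

0.0740


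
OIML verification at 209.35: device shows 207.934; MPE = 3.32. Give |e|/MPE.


e = indication - reference = 207.934 - 209.35 = -1.4160
|e| = 1.4160
ratio = |e| / MPE = 1.4160 / 3.32
ratio = 0.4265

0.4265


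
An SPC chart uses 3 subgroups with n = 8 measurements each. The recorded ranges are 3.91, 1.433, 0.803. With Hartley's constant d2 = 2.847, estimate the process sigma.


R_bar = (3.91 + 1.433 + 0.803) / 3
R_bar = 6.146 / 3 = 2.0486667
sigma_hat = R_bar / d2 = 2.0486667 / 2.847 = 0.7196

0.7196


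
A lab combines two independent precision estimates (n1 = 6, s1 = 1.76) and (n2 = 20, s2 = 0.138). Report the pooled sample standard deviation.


s_p = sqrt(((n1-1)*s1^2 + (n2-1)*s2^2) / (n1+n2-2))
numerator = (6-1)*1.76^2 + (20-1)*0.138^2 = 15.488 + 0.361836 = 15.849836
denominator = 6 + 20 - 2 = 24
s_p^2 = 15.849836 / 24 = 0.66040983
s_p = sqrt(0.66040983) = 0.8127

0.8127


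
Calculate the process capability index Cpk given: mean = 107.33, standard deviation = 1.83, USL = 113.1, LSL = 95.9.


Cpu = (USL - mean) / (3*sigma) = (113.1 - 107.33) / (3*1.83) = 1.0510
Cpl = (mean - LSL) / (3*sigma) = (107.33 - 95.9) / (3*1.83) = 2.0820
Cpk = min(Cpu, Cpl) = 1.0510

1.0510


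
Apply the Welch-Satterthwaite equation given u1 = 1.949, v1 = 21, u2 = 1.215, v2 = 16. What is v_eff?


uc = sqrt(u1^2 + u2^2) = sqrt(1.949^2 + 1.215^2) = 2.2966989
v_eff = uc^4 / (u1^4/v1 + u2^4/v2)
= 2.2966989^4 / (1.949^4/21 + 1.215^4/16)
= 27.823788 / 0.82331535
v_eff = 33.7948

33.7948


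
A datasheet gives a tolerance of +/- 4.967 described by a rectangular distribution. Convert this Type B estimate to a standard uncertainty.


u_B = half_width / sqrt(3)
u_B = 4.967 / 1.7320508
u_B = 2.8677

2.8677


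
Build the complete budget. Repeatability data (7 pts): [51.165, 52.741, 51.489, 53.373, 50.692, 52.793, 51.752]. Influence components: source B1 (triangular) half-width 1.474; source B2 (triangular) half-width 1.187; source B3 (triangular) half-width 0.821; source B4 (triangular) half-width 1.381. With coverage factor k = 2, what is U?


mean = (51.165 + 52.741 + 51.489 + 53.373 + 50.692 + 52.793 + 51.752) / 7 = 52.00071429
s = sqrt(sum((x - mean)^2)/(n-1)) = 0.98266385
u_A = s / sqrt(n) = 0.98266385 / sqrt(7) = 0.37141202
u_B1 = 1.474 / sqrt(6) = 0.60175798
u_B2 = 1.187 / sqrt(6) = 0.48459072
u_B3 = 0.821 / sqrt(6) = 0.33517185
u_B4 = 1.381 / sqrt(6) = 0.56379089
uc = sqrt(0.37141202^2 + 0.60175798^2 + 0.48459072^2 + 0.33517185^2 + 0.56379089^2) = 1.0793924
U = k * uc = 2 * 1.0793924
U = 2.1588

2.1588


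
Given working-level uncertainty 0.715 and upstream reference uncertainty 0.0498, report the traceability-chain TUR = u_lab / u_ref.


TUR = u_lab / u_ref
= 0.715 / 0.0498
= 14.3574

14.3574


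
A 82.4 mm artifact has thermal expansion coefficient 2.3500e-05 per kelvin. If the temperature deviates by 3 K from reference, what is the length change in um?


dL = L * alpha * dT
= 82.4 * 2.3500e-05 * 3
= 0.0058092 mm
dL_um = 0.0058092 * 1000 = 5.8092 um

5.8092


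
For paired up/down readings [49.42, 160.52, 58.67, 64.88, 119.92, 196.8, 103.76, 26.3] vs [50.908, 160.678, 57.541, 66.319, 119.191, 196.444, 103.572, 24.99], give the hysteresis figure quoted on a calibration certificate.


|49.42 - 50.908| = 1.4880
|160.52 - 160.678| = 0.1580
|58.67 - 57.541| = 1.1290
|64.88 - 66.319| = 1.4390
|119.92 - 119.191| = 0.7290
|196.8 - 196.444| = 0.3560
|103.76 - 103.572| = 0.1880
|26.3 - 24.99| = 1.3100
hysteresis = max(diffs) = 1.4880

1.4880


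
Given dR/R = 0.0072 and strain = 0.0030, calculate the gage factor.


GF = (dR/R) / epsilon
= 0.0072 / 0.0030
= 2.4000

2.4000


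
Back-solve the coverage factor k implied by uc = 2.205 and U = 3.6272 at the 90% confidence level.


k = U / uc
k = 3.6272 / 2.205
k = 1.645

1.645


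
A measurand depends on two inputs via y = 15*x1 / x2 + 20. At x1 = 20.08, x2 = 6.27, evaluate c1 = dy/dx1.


y = 15*x1 / x2 + 20
dy/dx1 = 15/x2
Evaluate at x2 = 6.27: c1 = 15 / 6.27
c1 = 2.3923

2.3923


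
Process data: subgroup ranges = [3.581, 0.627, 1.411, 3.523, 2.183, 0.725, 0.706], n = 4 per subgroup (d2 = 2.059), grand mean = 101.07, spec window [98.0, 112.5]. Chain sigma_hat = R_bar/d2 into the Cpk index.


R_bar = (3.581 + 0.627 + 1.411 + 3.523 + 2.183 + 0.725 + 0.706) / 7 = 1.8222857
sigma = R_bar / d2 = 1.8222857 / 2.059 = 0.88503434
Cp = (USL - LSL)/(6*sigma) = (112.5 - 98.0)/(6*0.88503434) = 2.7306
Cpu = (112.5 - 101.07)/(3*0.88503434) = 4.3049
Cpl = (101.07 - 98.0)/(3*0.88503434) = 1.1563
Cpk = min(Cpu, Cpl) = 1.1563

1.1563


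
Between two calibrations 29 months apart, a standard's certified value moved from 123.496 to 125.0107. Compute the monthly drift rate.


rate = (v2 - v1) / months
= (125.0107 - 123.496) / 29
= 1.5147 / 29
= 0.0522

0.0522


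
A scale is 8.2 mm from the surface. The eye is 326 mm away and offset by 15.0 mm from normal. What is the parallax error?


error = h * offset / d
= 8.2 * 15.0 / 326
= 0.3773

0.3773


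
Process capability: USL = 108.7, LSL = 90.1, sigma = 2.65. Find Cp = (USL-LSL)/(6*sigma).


Cp = (USL - LSL) / (6 * sigma)
= (108.7 - 90.1) / (6 * 2.65)
= 18.6000 / 15.9000
= 1.1698

1.1698


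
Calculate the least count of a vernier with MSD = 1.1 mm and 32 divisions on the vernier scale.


LC = MSD / n_div
= 1.1 / 32
= 0.0344

0.0344


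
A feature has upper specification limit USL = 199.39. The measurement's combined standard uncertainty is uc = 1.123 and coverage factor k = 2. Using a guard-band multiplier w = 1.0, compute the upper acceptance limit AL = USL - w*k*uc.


U = k * uc = 2 * 1.123 = 2.246
guard band g = w * U = 1.0 * 2.246 = 2.246
AL = USL - g = 199.39 - 2.246
AL = 197.1440

197.1440


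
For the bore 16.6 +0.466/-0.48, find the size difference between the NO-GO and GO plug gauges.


GO = nominal - lower_tol (smallest hole = maximum material condition)
GO = 16.6 - 0.48 = 16.12
NO-GO = nominal + upper_tol (largest hole = least material condition)
NO-GO = 16.6 + 0.466 = 17.066
spread = NO-GO - GO = 17.066 - 16.12 = 0.9460

0.9460


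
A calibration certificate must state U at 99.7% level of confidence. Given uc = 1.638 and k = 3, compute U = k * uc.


U = k * uc
U = 3 * 1.638
U = 4.9140

4.9140


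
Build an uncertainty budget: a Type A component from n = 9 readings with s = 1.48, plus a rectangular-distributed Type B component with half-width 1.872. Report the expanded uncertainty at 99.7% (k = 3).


u_A = s / sqrt(n) = 1.48 / sqrt(9) = 0.49333333
u_B = half_width / sqrt(3) = 1.872 / sqrt(3) = 1.0807997
uc = sqrt(u_A^2 + u_B^2) = sqrt(0.49333333^2 + 1.0807997^2) = 1.1880681
U = k * uc = 3 * 1.1880681
U = 3.5642

3.5642


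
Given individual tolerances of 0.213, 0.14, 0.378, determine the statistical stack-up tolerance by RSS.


RSS = sqrt(0.213^2 + 0.14^2 + 0.378^2)
= sqrt(0.207853)
= 0.4559

0.4559


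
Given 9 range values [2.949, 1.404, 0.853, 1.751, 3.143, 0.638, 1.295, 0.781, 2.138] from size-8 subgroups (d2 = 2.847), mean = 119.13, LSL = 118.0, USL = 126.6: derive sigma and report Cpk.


R_bar = (2.949 + 1.404 + 0.853 + 1.751 + 3.143 + 0.638 + 1.295 + 0.781 + 2.138) / 9 = 1.6613333
sigma = R_bar / d2 = 1.6613333 / 2.847 = 0.58353822
Cp = (USL - LSL)/(6*sigma) = (126.6 - 118.0)/(6*0.58353822) = 2.4563
Cpu = (126.6 - 119.13)/(3*0.58353822) = 4.2671
Cpl = (119.13 - 118.0)/(3*0.58353822) = 0.6455
Cpk = min(Cpu, Cpl) = 0.6455

0.6455
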